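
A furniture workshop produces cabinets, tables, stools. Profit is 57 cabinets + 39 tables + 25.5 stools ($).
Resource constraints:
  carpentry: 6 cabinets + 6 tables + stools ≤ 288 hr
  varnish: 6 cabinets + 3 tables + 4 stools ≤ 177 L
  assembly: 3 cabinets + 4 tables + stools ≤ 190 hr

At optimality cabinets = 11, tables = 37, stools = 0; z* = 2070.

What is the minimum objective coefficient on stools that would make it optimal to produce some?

Check each constraint at x*: carpentry 288/288 (tight); varnish 177/177 (tight); assembly 181/190 (slack 9).
Slack constraints have shadow price 0 (complementary slackness).
Dual feasibility on the basic columns requires 6·y_carpentry + 6·y_varnish = 57, 6·y_carpentry + 3·y_varnish = 39.
Solving: y_carpentry = 3.5, y_varnish = 6.
stools enters the basis when its profit ≥ yᵀa₃ = 3.5·1 + 6·4 = 27.5.

27.5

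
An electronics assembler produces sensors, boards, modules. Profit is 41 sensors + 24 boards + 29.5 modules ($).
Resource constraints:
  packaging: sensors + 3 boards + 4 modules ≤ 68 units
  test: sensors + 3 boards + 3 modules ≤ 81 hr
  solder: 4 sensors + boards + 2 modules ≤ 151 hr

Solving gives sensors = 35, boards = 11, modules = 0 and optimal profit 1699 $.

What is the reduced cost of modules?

Check each constraint at x*: packaging 68/68 (tight); test 68/81 (slack 13); solder 151/151 (tight).
Slack constraints have shadow price 0 (complementary slackness).
The binding rows give the dual system: 1·y_packaging + 4·y_solder = 41 and 3·y_packaging + 1·y_solder = 24.
→ y_packaging = 5 and y_solder = 9.
Reduced cost of modules: c₃ − yᵀa₃ = 29.5 − (5·4 + 9·2) = 29.5 − 38 = -8.5.

-8.5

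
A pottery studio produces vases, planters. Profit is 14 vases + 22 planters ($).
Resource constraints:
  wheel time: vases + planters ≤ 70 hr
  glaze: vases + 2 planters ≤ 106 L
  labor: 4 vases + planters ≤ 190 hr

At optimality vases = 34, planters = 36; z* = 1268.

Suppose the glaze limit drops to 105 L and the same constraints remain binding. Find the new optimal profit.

Check each constraint at x*: wheel time 70/70 (tight); glaze 106/106 (tight); labor 172/190 (slack 18).
Slack constraints have shadow price 0 (complementary slackness).
The binding rows give the dual system: 1·y_wheel time + 1·y_glaze = 14 and 1·y_wheel time + 2·y_glaze = 22.
→ y_wheel time = 6 and y_glaze = 8.
Δz = y_glaze·Δb = 8 × (-1) = -8, so new z* = 1268 − 8 = 1260.

1260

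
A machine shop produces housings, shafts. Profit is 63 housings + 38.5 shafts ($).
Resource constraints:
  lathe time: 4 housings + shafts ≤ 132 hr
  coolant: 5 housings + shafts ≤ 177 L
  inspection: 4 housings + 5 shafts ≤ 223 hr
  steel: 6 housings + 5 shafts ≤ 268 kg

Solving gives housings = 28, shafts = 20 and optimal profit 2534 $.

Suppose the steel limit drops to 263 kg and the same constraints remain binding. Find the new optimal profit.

2501.5

At the optimum: lathe time uses 132 of 132 (binding); coolant uses 160 of 177 (slack = 17); inspection uses 212 of 223 (slack = 11); steel uses 268 of 268 (binding).
Slack constraints have shadow price 0 (complementary slackness).
The binding rows give the dual system: 4·y_lathe time + 6·y_steel = 63 and 1·y_lathe time + 5·y_steel = 38.5.
Solving: y_lathe time = 6, y_steel = 6.5.
Δz = y_steel·Δb = 6.5 × (-5) = -32.5, so new z* = 2534 − 32.5 = 2501.5.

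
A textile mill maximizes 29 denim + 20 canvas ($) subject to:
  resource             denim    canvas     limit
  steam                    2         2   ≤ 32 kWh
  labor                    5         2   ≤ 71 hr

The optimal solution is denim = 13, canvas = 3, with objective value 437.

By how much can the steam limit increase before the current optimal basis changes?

39

Binding constraints: steam, labor. The basis is B = [[2,2],[5,2]] with det -6.
Per unit increase in steam, x* moves by d = (-0.3333, 0.8333).
The basis stays optimal until denim reaches 0; allowable increase = 39 kWh.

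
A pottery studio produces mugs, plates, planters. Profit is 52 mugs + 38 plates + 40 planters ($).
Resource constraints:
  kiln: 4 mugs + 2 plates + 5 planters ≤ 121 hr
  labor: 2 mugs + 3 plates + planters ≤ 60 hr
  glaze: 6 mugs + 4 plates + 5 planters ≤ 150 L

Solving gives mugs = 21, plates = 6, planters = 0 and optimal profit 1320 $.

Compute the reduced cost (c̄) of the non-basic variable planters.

Check each constraint at x*: kiln 96/121 (slack 25); labor 60/60 (tight); glaze 150/150 (tight).
By complementary slackness, y = 0 for the non-binding constraint.
From A_Bᵀ y = c: 2·y_labor + 6·y_glaze = 52; 3·y_labor + 4·y_glaze = 38.
Solving: y_labor = 2, y_glaze = 8.
Reduced cost of planters: c₃ − yᵀa₃ = 40 − (2·1 + 8·5) = 40 − 42 = -2.

-2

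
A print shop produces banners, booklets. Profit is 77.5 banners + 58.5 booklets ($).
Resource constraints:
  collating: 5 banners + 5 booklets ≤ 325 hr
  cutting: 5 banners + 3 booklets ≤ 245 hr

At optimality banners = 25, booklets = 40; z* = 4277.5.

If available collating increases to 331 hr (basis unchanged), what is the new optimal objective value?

At the optimum: collating uses 325 of 325 (binding); cutting uses 245 of 245 (binding).
From A_Bᵀ y = c: 5·y_collating + 5·y_cutting = 77.5; 5·y_collating + 3·y_cutting = 58.5.
This yields shadow prices y_collating = 6, y_cutting = 9.5.
Δz = y_collating·Δb = 6 × (6) = 36, so new z* = 4277.5 + 36 = 4313.5.

4313.5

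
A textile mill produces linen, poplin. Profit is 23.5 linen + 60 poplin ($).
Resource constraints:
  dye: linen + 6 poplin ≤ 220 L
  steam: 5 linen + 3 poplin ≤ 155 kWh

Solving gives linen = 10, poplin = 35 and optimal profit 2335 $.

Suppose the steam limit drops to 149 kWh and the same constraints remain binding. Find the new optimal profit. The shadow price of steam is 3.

2317

Δb = -6, so new z* = 2335 + (3)·(-6) = 2335 − 18 = 2317.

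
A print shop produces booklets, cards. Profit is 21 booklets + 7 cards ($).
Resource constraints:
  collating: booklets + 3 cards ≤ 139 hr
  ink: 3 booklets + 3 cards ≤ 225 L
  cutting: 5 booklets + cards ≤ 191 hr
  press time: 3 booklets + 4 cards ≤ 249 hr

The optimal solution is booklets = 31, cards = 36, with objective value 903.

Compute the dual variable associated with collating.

Binding: collating and cutting. Non-binding: ink (24 unused), press time (12 unused).
Since ink, press time are not tight, their duals are 0.
Dual feasibility on the basic columns requires 1·y_collating + 5·y_cutting = 21, 3·y_collating + 1·y_cutting = 7.
→ y_collating = 1 and y_cutting = 4.
Shadow price of collating = 1.

1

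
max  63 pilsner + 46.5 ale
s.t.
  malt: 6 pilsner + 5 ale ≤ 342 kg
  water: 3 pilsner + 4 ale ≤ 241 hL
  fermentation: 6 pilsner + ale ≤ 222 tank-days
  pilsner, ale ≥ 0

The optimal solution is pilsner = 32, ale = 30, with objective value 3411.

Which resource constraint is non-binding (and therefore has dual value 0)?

water

malt: 342/342 (binding)
water: 216/241 (slack 25)
fermentation: 222/222 (binding)
By complementary slackness, a constraint with positive slack has shadow price 0 → water.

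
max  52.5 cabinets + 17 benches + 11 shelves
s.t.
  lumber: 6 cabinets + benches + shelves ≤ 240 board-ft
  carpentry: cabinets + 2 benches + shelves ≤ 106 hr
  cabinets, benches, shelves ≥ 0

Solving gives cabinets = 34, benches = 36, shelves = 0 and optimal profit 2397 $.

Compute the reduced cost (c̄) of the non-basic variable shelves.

-1.5

Check each constraint at x*: lumber 240/240 (tight); carpentry 106/106 (tight).
From A_Bᵀ y = c: 6·y_lumber + 1·y_carpentry = 52.5; 1·y_lumber + 2·y_carpentry = 17.
This yields shadow prices y_lumber = 8, y_carpentry = 4.5.
Reduced cost of shelves: c₃ − yᵀa₃ = 11 − (8·1 + 4.5·1) = 11 − 12.5 = -1.5.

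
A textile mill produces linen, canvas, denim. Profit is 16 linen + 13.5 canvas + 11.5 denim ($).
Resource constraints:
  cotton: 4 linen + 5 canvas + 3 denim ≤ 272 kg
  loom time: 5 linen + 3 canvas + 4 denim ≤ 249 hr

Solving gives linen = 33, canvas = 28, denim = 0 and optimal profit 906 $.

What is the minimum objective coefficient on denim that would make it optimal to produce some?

At the optimum: cotton uses 272 of 272 (binding); loom time uses 249 of 249 (binding).
Dual feasibility on the basic columns requires 4·y_cotton + 5·y_loom time = 16, 5·y_cotton + 3·y_loom time = 13.5.
This yields shadow prices y_cotton = 1.5, y_loom time = 2.
denim enters the basis when its profit ≥ yᵀa₃ = 1.5·3 + 2·4 = 12.5.

12.5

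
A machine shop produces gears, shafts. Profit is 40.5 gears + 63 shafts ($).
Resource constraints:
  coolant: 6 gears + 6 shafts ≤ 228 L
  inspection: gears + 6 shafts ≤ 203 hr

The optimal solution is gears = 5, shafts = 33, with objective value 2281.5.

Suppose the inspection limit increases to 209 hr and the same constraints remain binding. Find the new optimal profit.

At the optimum: coolant uses 228 of 228 (binding); inspection uses 203 of 203 (binding).
The binding rows give the dual system: 6·y_coolant + 1·y_inspection = 40.5 and 6·y_coolant + 6·y_inspection = 63.
This yields shadow prices y_coolant = 6, y_inspection = 4.5.
Δz = y_inspection·Δb = 4.5 × (6) = 27, so new z* = 2281.5 + 27 = 2308.5.

2308.5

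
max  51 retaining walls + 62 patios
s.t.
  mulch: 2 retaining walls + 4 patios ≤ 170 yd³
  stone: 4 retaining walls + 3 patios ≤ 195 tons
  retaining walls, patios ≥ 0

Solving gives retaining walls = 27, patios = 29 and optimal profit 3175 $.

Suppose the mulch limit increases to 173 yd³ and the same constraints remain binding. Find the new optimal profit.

3203.5

Both mulch and stone are binding at x*.
The binding rows give the dual system: 2·y_mulch + 4·y_stone = 51 and 4·y_mulch + 3·y_stone = 62.
→ y_mulch = 9.5 and y_stone = 8.
Δz = y_mulch·Δb = 9.5 × (3) = 28.5, so new z* = 3175 + 28.5 = 3203.5.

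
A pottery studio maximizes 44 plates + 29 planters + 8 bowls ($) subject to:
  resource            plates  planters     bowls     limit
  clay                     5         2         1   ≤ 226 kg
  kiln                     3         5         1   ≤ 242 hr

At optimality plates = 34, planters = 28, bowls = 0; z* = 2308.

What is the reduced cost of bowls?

At the optimum: clay uses 226 of 226 (binding); kiln uses 242 of 242 (binding).
From A_Bᵀ y = c: 5·y_clay + 3·y_kiln = 44; 2·y_clay + 5·y_kiln = 29.
Solving: y_clay = 7, y_kiln = 3.
Reduced cost of bowls: c₃ − yᵀa₃ = 8 − (7·1 + 3·1) = 8 − 10 = -2.

-2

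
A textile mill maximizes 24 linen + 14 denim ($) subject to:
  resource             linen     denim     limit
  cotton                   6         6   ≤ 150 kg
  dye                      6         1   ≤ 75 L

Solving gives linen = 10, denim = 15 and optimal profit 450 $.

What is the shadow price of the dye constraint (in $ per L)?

2

At the optimum: cotton uses 150 of 150 (binding); dye uses 75 of 75 (binding).
The binding rows give the dual system: 6·y_cotton + 6·y_dye = 24 and 6·y_cotton + 1·y_dye = 14.
→ y_cotton = 2 and y_dye = 2.
Shadow price of dye = 2.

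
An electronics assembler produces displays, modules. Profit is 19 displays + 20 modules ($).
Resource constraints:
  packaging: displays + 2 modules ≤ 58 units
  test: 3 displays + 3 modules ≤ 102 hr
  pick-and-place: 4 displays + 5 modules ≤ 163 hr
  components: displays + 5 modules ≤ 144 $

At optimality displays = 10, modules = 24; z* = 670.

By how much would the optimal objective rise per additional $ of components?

0

At the optimum: packaging uses 58 of 58 (binding); test uses 102 of 102 (binding); pick-and-place uses 160 of 163 (slack = 3); components uses 130 of 144 (slack = 14).
By complementary slackness, y = 0 for the non-binding constraints.
Dual feasibility on the basic columns requires 1·y_packaging + 3·y_test = 19, 2·y_packaging + 3·y_test = 20.
→ y_packaging = 1 and y_test = 6.
Shadow price of components = 0.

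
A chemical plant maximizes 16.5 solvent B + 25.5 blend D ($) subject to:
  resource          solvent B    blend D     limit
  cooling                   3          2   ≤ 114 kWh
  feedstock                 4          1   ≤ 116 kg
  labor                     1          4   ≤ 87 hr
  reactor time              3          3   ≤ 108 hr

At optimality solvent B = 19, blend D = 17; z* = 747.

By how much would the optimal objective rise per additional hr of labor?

3

At the optimum: cooling uses 91 of 114 (slack = 23); feedstock uses 93 of 116 (slack = 23); labor uses 87 of 87 (binding); reactor time uses 108 of 108 (binding).
Since cooling, feedstock are not tight, their duals are 0.
Dual feasibility on the basic columns requires 1·y_labor + 3·y_reactor time = 16.5, 4·y_labor + 3·y_reactor time = 25.5.
This yields shadow prices y_labor = 3, y_reactor time = 4.5.
Shadow price of labor = 3.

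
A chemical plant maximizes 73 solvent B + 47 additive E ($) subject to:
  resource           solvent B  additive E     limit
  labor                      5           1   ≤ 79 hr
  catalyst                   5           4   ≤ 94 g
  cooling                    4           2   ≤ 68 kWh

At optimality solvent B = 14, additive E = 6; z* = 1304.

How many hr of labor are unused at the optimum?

labor used = 5·14 + 1·6 = 76; slack = 79 − 76 = 3.

3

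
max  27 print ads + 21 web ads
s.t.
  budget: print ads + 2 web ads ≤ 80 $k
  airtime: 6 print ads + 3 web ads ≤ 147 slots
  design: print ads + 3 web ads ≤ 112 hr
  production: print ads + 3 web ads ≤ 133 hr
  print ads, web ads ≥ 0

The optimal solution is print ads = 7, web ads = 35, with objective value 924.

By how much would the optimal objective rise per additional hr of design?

3

Check each constraint at x*: budget 77/80 (slack 3); airtime 147/147 (tight); design 112/112 (tight); production 112/133 (slack 21).
By complementary slackness, y = 0 for the non-binding constraints.
Dual feasibility on the basic columns requires 6·y_airtime + 1·y_design = 27, 3·y_airtime + 3·y_design = 21.
This yields shadow prices y_airtime = 4, y_design = 3.
Shadow price of design = 3.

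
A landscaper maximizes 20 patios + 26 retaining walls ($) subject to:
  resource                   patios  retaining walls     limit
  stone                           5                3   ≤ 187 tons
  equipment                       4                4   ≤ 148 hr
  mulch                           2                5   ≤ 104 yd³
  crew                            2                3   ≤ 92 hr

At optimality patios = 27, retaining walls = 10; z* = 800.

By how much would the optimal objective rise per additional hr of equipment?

4

Binding: equipment and mulch. Non-binding: stone (22 unused), crew (8 unused).
Since stone, crew are not tight, their duals are 0.
Dual feasibility on the basic columns requires 4·y_equipment + 2·y_mulch = 20, 4·y_equipment + 5·y_mulch = 26.
Solving: y_equipment = 4, y_mulch = 2.
Shadow price of equipment = 4.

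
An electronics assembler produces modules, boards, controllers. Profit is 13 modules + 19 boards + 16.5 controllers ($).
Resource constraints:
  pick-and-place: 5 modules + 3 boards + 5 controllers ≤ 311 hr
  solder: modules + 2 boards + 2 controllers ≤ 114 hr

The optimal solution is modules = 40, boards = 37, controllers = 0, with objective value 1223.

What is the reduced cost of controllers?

At the optimum: pick-and-place uses 311 of 311 (binding); solder uses 114 of 114 (binding).
From A_Bᵀ y = c: 5·y_pick-and-place + 1·y_solder = 13; 3·y_pick-and-place + 2·y_solder = 19.
This yields shadow prices y_pick-and-place = 1, y_solder = 8.
Reduced cost of controllers: c₃ − yᵀa₃ = 16.5 − (1·5 + 8·2) = 16.5 − 21 = -4.5.

-4.5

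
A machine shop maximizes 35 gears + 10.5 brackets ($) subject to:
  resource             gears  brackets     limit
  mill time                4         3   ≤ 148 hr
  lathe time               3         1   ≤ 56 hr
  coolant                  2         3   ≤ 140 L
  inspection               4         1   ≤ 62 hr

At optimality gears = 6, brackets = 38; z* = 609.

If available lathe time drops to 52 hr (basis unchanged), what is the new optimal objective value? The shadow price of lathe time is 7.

581

Δb = -4, so new z* = 609 + (7)·(-4) = 609 − 28 = 581.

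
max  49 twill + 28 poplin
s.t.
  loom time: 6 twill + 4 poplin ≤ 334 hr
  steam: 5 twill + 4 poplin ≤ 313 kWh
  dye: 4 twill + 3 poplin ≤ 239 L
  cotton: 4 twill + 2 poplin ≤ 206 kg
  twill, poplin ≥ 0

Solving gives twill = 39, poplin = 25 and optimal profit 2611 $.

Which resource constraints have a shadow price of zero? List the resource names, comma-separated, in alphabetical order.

dye, steam

loom time: 334/334 (binding)
steam: 295/313 (slack 18)
dye: 231/239 (slack 8)
cotton: 206/206 (binding)
By complementary slackness, a constraint with positive slack has shadow price 0 → dye, steam.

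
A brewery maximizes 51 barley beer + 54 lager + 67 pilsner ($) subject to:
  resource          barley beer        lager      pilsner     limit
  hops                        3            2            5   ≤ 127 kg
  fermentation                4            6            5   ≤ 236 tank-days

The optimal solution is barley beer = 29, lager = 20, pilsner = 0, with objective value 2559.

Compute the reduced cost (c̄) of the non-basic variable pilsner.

Both hops and fermentation are binding at x*.
The binding rows give the dual system: 3·y_hops + 4·y_fermentation = 51 and 2·y_hops + 6·y_fermentation = 54.
This yields shadow prices y_hops = 9, y_fermentation = 6.
Reduced cost of pilsner: c₃ − yᵀa₃ = 67 − (9·5 + 6·5) = 67 − 75 = -8.

-8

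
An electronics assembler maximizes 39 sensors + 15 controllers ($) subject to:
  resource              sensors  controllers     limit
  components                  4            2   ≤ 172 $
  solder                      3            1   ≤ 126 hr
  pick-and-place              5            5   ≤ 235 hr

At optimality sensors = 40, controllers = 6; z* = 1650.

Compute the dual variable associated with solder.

Binding: components and solder. Non-binding: pick-and-place (5 unused).
Slack constraints have shadow price 0 (complementary slackness).
From A_Bᵀ y = c: 4·y_components + 3·y_solder = 39; 2·y_components + 1·y_solder = 15.
Solving: y_components = 3, y_solder = 9.
Shadow price of solder = 9.

9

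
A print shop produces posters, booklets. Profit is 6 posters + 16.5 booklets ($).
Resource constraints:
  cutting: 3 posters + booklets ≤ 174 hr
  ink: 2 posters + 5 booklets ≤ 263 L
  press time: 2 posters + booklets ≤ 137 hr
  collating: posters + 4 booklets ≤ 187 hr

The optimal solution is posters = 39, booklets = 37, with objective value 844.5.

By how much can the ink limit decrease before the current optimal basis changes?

29.25

Binding constraints: ink, collating. The basis is B = [[2,5],[1,4]] with det 3.
Per unit decrease in ink, x* moves by d = (-1.3333, 0.3333).
The basis stays optimal until posters reaches 0; allowable decrease = 29.25 L.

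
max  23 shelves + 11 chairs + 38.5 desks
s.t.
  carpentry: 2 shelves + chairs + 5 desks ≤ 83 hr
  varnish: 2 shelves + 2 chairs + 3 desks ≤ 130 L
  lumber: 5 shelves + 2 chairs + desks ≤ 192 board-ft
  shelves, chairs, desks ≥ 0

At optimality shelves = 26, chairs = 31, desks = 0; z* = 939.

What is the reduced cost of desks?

Check each constraint at x*: carpentry 83/83 (tight); varnish 114/130 (slack 16); lumber 192/192 (tight).
By complementary slackness, y = 0 for the non-binding constraint.
From A_Bᵀ y = c: 2·y_carpentry + 5·y_lumber = 23; 1·y_carpentry + 2·y_lumber = 11.
→ y_carpentry = 9 and y_lumber = 1.
Reduced cost of desks: c₃ − yᵀa₃ = 38.5 − (9·5 + 1·1) = 38.5 − 46 = -7.5.

-7.5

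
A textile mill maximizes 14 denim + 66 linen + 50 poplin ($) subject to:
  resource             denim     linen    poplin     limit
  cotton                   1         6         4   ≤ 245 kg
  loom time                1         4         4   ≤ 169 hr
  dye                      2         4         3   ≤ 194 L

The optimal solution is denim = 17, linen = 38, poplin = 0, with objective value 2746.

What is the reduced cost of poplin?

Check each constraint at x*: cotton 245/245 (tight); loom time 169/169 (tight); dye 186/194 (slack 8).
By complementary slackness, y = 0 for the non-binding constraint.
The binding rows give the dual system: 1·y_cotton + 1·y_loom time = 14 and 6·y_cotton + 4·y_loom time = 66.
This yields shadow prices y_cotton = 5, y_loom time = 9.
Reduced cost of poplin: c₃ − yᵀa₃ = 50 − (5·4 + 9·4) = 50 − 56 = -6.

-6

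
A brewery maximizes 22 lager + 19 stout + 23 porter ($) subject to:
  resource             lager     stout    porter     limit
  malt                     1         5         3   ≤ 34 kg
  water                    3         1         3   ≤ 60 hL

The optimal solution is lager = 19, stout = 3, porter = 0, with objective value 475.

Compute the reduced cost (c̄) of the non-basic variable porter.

-4

Both malt and water are binding at x*.
The binding rows give the dual system: 1·y_malt + 3·y_water = 22 and 5·y_malt + 1·y_water = 19.
→ y_malt = 2.5 and y_water = 6.5.
Reduced cost of porter: c₃ − yᵀa₃ = 23 − (2.5·3 + 6.5·3) = 23 − 27 = -4.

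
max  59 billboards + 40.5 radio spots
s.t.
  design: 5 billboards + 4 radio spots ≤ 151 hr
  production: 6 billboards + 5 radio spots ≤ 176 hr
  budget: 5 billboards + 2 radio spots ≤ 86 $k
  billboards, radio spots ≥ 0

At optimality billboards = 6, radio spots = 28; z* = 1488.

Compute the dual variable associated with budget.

4

At the optimum: design uses 142 of 151 (slack = 9); production uses 176 of 176 (binding); budget uses 86 of 86 (binding).
By complementary slackness, y = 0 for the non-binding constraint.
The binding rows give the dual system: 6·y_production + 5·y_budget = 59 and 5·y_production + 2·y_budget = 40.5.
Solving: y_production = 6.5, y_budget = 4.
Shadow price of budget = 4.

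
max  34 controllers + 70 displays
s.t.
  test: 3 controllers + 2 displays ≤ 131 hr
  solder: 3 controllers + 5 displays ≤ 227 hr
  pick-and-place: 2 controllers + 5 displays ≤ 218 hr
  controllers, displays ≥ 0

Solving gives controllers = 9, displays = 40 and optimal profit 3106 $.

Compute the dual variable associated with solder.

At the optimum: test uses 107 of 131 (slack = 24); solder uses 227 of 227 (binding); pick-and-place uses 218 of 218 (binding).
Since test is not tight, its dual is 0.
From A_Bᵀ y = c: 3·y_solder + 2·y_pick-and-place = 34; 5·y_solder + 5·y_pick-and-place = 70.
→ y_solder = 6 and y_pick-and-place = 8.
Shadow price of solder = 6.

6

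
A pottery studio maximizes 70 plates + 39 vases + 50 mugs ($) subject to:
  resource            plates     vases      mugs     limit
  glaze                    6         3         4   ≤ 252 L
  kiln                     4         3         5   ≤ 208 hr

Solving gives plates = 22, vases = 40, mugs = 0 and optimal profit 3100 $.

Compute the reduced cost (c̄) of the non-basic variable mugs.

At the optimum: glaze uses 252 of 252 (binding); kiln uses 208 of 208 (binding).
The binding rows give the dual system: 6·y_glaze + 4·y_kiln = 70 and 3·y_glaze + 3·y_kiln = 39.
This yields shadow prices y_glaze = 9, y_kiln = 4.
Reduced cost of mugs: c₃ − yᵀa₃ = 50 − (9·4 + 4·5) = 50 − 56 = -6.

-6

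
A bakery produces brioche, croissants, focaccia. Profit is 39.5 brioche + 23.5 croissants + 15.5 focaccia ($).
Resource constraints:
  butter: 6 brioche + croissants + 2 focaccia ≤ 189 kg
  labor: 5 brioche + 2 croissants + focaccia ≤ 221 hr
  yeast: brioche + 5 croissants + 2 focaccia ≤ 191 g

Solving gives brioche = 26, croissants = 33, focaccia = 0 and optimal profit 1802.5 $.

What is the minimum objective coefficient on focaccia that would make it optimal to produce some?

19

Binding: butter and yeast. Non-binding: labor (25 unused).
Since labor is not tight, its dual is 0.
Dual feasibility on the basic columns requires 6·y_butter + 1·y_yeast = 39.5, 1·y_butter + 5·y_yeast = 23.5.
→ y_butter = 6 and y_yeast = 3.5.
focaccia enters the basis when its profit ≥ yᵀa₃ = 6·2 + 3.5·2 = 19.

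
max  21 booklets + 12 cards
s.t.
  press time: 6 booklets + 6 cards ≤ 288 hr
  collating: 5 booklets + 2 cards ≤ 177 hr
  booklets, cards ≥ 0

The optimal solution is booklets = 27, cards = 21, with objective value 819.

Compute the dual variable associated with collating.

3

At the optimum: press time uses 288 of 288 (binding); collating uses 177 of 177 (binding).
From A_Bᵀ y = c: 6·y_press time + 5·y_collating = 21; 6·y_press time + 2·y_collating = 12.
Solving: y_press time = 1, y_collating = 3.
Shadow price of collating = 3.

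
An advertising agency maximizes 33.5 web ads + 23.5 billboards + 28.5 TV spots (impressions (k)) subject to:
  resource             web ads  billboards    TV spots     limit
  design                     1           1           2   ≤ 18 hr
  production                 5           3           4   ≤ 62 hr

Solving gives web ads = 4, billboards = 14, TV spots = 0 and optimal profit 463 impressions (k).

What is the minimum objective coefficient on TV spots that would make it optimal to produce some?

37

Both design and production are binding at x*.
The binding rows give the dual system: 1·y_design + 5·y_production = 33.5 and 1·y_design + 3·y_production = 23.5.
This yields shadow prices y_design = 8.5, y_production = 5.
TV spots enters the basis when its profit ≥ yᵀa₃ = 8.5·2 + 5·4 = 37.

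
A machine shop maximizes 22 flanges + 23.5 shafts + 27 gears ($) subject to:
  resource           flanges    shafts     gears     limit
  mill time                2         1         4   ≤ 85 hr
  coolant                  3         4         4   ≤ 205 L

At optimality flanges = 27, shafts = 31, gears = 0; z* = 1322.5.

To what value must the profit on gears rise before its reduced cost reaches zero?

Both mill time and coolant are binding at x*.
From A_Bᵀ y = c: 2·y_mill time + 3·y_coolant = 22; 1·y_mill time + 4·y_coolant = 23.5.
Solving: y_mill time = 3.5, y_coolant = 5.
gears enters the basis when its profit ≥ yᵀa₃ = 3.5·4 + 5·4 = 34.

34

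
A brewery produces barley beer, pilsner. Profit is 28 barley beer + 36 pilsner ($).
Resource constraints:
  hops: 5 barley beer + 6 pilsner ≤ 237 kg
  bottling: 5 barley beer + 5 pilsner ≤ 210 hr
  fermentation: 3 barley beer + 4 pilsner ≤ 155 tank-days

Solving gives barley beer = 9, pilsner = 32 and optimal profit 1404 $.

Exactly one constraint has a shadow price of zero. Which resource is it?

bottling

hops: 237/237 (binding)
bottling: 205/210 (slack 5)
fermentation: 155/155 (binding)
By complementary slackness, a constraint with positive slack has shadow price 0 → bottling.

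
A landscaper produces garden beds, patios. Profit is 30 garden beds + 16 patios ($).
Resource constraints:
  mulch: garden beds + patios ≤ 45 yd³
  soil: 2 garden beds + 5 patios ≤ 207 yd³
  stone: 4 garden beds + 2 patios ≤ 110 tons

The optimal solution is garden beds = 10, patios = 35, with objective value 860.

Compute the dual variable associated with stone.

Check each constraint at x*: mulch 45/45 (tight); soil 195/207 (slack 12); stone 110/110 (tight).
By complementary slackness, y = 0 for the non-binding constraint.
The binding rows give the dual system: 1·y_mulch + 4·y_stone = 30 and 1·y_mulch + 2·y_stone = 16.
→ y_mulch = 2 and y_stone = 7.
Shadow price of stone = 7.

7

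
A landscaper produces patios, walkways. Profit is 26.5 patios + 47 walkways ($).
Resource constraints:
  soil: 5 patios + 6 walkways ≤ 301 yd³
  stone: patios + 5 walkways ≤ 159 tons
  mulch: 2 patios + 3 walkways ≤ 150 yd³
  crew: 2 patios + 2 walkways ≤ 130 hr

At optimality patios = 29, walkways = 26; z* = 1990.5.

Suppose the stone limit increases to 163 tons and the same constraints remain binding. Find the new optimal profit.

Check each constraint at x*: soil 301/301 (tight); stone 159/159 (tight); mulch 136/150 (slack 14); crew 110/130 (slack 20).
By complementary slackness, y = 0 for the non-binding constraints.
From A_Bᵀ y = c: 5·y_soil + 1·y_stone = 26.5; 6·y_soil + 5·y_stone = 47.
This yields shadow prices y_soil = 4.5, y_stone = 4.
Δz = y_stone·Δb = 4 × (4) = 16, so new z* = 1990.5 + 16 = 2006.5.

2006.5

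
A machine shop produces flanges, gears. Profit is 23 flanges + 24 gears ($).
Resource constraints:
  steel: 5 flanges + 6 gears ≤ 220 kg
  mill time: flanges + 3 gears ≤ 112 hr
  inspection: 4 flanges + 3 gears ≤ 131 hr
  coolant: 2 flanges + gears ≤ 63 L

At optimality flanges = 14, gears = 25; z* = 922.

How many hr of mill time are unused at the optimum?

mill time used = 1·14 + 3·25 = 89; slack = 112 − 89 = 23.

23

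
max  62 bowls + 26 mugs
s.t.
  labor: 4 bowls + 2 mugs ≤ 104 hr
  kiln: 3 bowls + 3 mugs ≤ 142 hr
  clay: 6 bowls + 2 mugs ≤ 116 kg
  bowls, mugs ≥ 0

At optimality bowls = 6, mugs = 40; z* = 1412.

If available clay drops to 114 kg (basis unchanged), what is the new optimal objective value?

1402

At the optimum: labor uses 104 of 104 (binding); kiln uses 138 of 142 (slack = 4); clay uses 116 of 116 (binding).
Slack constraints have shadow price 0 (complementary slackness).
The binding rows give the dual system: 4·y_labor + 6·y_clay = 62 and 2·y_labor + 2·y_clay = 26.
Solving: y_labor = 8, y_clay = 5.
Δz = y_clay·Δb = 5 × (-2) = -10, so new z* = 1412 − 10 = 1402.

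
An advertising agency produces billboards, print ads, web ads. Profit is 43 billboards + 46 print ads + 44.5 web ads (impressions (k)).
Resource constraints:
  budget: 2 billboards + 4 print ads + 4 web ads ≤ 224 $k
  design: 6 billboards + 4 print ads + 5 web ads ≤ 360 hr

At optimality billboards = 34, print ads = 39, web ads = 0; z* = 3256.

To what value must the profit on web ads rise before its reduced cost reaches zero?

Both budget and design are binding at x*.
The binding rows give the dual system: 2·y_budget + 6·y_design = 43 and 4·y_budget + 4·y_design = 46.
This yields shadow prices y_budget = 6.5, y_design = 5.
web ads enters the basis when its profit ≥ yᵀa₃ = 6.5·4 + 5·5 = 51.

51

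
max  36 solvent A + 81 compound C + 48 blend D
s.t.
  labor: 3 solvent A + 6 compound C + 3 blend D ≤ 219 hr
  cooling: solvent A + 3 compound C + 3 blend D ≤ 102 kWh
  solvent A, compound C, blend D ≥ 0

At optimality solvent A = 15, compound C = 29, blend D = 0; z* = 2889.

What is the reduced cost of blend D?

-6

At the optimum: labor uses 219 of 219 (binding); cooling uses 102 of 102 (binding).
The binding rows give the dual system: 3·y_labor + 1·y_cooling = 36 and 6·y_labor + 3·y_cooling = 81.
→ y_labor = 9 and y_cooling = 9.
Reduced cost of blend D: c₃ − yᵀa₃ = 48 − (9·3 + 9·3) = 48 − 54 = -6.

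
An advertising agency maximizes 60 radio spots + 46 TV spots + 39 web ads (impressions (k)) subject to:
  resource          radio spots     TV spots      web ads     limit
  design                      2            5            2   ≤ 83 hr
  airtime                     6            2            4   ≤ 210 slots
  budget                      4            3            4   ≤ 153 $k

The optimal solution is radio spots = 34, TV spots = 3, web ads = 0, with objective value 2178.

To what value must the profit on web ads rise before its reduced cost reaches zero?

Check each constraint at x*: design 83/83 (tight); airtime 210/210 (tight); budget 145/153 (slack 8).
Since budget is not tight, its dual is 0.
The binding rows give the dual system: 2·y_design + 6·y_airtime = 60 and 5·y_design + 2·y_airtime = 46.
Solving: y_design = 6, y_airtime = 8.
web ads enters the basis when its profit ≥ yᵀa₃ = 6·2 + 8·4 = 44.

44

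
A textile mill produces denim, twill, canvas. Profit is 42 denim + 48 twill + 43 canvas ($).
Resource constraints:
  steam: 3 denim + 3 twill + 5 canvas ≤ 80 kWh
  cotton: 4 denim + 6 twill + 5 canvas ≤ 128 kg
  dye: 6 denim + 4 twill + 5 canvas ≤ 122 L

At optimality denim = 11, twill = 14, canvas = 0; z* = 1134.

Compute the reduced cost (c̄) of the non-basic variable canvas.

-2

Check each constraint at x*: steam 75/80 (slack 5); cotton 128/128 (tight); dye 122/122 (tight).
Since steam is not tight, its dual is 0.
The binding rows give the dual system: 4·y_cotton + 6·y_dye = 42 and 6·y_cotton + 4·y_dye = 48.
→ y_cotton = 6 and y_dye = 3.
Reduced cost of canvas: c₃ − yᵀa₃ = 43 − (6·5 + 3·5) = 43 − 45 = -2.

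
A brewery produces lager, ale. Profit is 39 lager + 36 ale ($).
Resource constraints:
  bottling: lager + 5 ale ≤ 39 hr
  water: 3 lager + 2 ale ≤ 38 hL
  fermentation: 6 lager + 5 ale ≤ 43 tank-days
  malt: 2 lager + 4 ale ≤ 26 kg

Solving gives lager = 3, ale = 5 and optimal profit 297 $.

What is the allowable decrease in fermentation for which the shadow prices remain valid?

10.5

Binding constraints: fermentation, malt. The basis is B = [[6,5],[2,4]] with det 14.
Per unit decrease in fermentation, x* moves by d = (-0.2857, 0.1429).
The basis stays optimal until lager reaches 0; allowable decrease = 10.5 tank-days.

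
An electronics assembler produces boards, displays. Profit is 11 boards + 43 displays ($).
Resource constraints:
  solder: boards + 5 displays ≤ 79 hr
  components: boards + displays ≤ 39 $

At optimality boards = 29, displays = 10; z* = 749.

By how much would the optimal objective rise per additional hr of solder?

Check each constraint at x*: solder 79/79 (tight); components 39/39 (tight).
Dual feasibility on the basic columns requires 1·y_solder + 1·y_components = 11, 5·y_solder + 1·y_components = 43.
→ y_solder = 8 and y_components = 3.
Shadow price of solder = 8.

8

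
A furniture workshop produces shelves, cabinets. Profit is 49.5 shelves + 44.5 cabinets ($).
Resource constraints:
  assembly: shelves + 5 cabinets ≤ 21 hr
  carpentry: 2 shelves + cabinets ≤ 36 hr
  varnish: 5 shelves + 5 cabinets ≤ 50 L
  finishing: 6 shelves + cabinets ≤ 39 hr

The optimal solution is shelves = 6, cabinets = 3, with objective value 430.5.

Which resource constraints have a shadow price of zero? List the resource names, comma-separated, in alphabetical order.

carpentry, varnish

assembly: 21/21 (binding)
carpentry: 15/36 (slack 21)
varnish: 45/50 (slack 5)
finishing: 39/39 (binding)
By complementary slackness, a constraint with positive slack has shadow price 0 → carpentry, varnish.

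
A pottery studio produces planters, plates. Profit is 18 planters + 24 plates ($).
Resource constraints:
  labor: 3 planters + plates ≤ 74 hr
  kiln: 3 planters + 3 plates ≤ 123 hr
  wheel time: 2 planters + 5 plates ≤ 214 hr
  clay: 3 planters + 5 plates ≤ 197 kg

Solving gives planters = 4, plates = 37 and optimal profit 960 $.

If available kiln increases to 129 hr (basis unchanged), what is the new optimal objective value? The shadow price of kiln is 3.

978

Δb = 6, so new z* = 960 + (3)·(6) = 960 + 18 = 978.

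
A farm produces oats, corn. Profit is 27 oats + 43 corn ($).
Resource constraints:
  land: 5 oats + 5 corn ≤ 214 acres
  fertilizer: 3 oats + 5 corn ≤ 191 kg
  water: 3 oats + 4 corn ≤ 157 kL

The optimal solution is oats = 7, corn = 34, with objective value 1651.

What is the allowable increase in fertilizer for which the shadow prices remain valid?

5.25

Binding constraints: fertilizer, water. The basis is B = [[3,5],[3,4]] with det -3.
Per unit increase in fertilizer, x* moves by d = (-1.3333, 1).
The basis stays optimal until oats reaches 0; allowable increase = 5.25 kg.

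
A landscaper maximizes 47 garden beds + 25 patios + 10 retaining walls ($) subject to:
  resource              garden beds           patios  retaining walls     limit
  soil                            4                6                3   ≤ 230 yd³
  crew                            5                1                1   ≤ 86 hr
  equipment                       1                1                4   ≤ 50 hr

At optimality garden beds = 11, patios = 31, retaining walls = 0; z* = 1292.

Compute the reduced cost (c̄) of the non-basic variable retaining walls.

Check each constraint at x*: soil 230/230 (tight); crew 86/86 (tight); equipment 42/50 (slack 8).
Since equipment is not tight, its dual is 0.
Dual feasibility on the basic columns requires 4·y_soil + 5·y_crew = 47, 6·y_soil + 1·y_crew = 25.
Solving: y_soil = 3, y_crew = 7.
Reduced cost of retaining walls: c₃ − yᵀa₃ = 10 − (3·3 + 7·1) = 10 − 16 = -6.

-6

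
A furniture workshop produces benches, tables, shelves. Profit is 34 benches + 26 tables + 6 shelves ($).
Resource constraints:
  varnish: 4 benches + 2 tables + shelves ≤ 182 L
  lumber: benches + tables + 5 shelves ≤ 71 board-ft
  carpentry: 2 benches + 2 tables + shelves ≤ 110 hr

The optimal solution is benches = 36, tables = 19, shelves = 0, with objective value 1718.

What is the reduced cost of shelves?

Binding: varnish and carpentry. Non-binding: lumber (16 unused).
Since lumber is not tight, its dual is 0.
From A_Bᵀ y = c: 4·y_varnish + 2·y_carpentry = 34; 2·y_varnish + 2·y_carpentry = 26.
→ y_varnish = 4 and y_carpentry = 9.
Reduced cost of shelves: c₃ − yᵀa₃ = 6 − (4·1 + 9·1) = 6 − 13 = -7.

-7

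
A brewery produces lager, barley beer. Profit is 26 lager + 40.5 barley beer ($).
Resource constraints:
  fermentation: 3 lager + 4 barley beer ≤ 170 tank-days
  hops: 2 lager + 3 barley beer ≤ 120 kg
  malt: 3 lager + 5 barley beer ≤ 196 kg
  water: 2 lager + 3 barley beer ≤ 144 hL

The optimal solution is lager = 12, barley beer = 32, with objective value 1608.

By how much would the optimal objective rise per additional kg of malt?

Binding: hops and malt. Non-binding: fermentation (6 unused), water (24 unused).
Slack constraints have shadow price 0 (complementary slackness).
The binding rows give the dual system: 2·y_hops + 3·y_malt = 26 and 3·y_hops + 5·y_malt = 40.5.
This yields shadow prices y_hops = 8.5, y_malt = 3.
Shadow price of malt = 3.

3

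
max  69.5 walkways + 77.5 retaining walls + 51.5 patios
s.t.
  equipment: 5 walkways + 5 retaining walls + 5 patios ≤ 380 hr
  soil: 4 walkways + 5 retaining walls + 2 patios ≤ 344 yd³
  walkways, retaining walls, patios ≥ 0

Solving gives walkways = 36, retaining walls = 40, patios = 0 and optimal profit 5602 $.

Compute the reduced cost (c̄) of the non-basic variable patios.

-2

Check each constraint at x*: equipment 380/380 (tight); soil 344/344 (tight).
From A_Bᵀ y = c: 5·y_equipment + 4·y_soil = 69.5; 5·y_equipment + 5·y_soil = 77.5.
→ y_equipment = 7.5 and y_soil = 8.
Reduced cost of patios: c₃ − yᵀa₃ = 51.5 − (7.5·5 + 8·2) = 51.5 − 53.5 = -2.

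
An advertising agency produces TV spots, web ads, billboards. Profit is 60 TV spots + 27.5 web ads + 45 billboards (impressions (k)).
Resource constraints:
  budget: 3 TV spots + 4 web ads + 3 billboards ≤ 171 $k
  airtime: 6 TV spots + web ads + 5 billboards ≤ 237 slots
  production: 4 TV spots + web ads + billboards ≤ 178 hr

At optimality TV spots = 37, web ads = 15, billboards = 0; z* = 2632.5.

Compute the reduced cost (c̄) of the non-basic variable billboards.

Check each constraint at x*: budget 171/171 (tight); airtime 237/237 (tight); production 163/178 (slack 15).
Slack constraints have shadow price 0 (complementary slackness).
The binding rows give the dual system: 3·y_budget + 6·y_airtime = 60 and 4·y_budget + 1·y_airtime = 27.5.
Solving: y_budget = 5, y_airtime = 7.5.
Reduced cost of billboards: c₃ − yᵀa₃ = 45 − (5·3 + 7.5·5) = 45 − 52.5 = -7.5.

-7.5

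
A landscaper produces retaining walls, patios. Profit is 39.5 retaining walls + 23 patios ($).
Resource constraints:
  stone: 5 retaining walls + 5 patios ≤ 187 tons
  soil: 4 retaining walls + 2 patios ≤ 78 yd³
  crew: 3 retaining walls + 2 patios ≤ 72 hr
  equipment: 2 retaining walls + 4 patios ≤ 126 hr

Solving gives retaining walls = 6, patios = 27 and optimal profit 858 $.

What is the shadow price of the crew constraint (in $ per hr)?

6.5

Binding: soil and crew. Non-binding: stone (22 unused), equipment (6 unused).
Since stone, equipment are not tight, their duals are 0.
Dual feasibility on the basic columns requires 4·y_soil + 3·y_crew = 39.5, 2·y_soil + 2·y_crew = 23.
This yields shadow prices y_soil = 5, y_crew = 6.5.
Shadow price of crew = 6.5.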